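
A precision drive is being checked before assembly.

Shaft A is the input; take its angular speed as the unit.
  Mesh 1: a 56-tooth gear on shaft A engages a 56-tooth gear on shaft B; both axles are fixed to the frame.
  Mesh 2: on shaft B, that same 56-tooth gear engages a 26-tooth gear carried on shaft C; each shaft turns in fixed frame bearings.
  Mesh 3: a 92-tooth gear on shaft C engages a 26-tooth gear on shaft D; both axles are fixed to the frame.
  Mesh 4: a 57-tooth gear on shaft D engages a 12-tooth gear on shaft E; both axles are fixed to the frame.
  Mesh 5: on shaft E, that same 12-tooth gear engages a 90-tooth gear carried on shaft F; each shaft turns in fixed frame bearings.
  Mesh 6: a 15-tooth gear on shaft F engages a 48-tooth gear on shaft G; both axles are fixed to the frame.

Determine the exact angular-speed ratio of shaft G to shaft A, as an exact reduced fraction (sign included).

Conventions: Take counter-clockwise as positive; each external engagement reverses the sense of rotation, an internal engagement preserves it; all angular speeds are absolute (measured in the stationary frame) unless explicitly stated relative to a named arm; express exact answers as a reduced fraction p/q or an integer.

3059/2028

class = fixed-axis compound train [6 meshes; 6 ratios multiply, 6 sense flips]
mesh 1 [56T→56T]: running ratio 1, sense −
mesh 2 [56T→26T]: running ratio 28/13, sense +
mesh 3 [92T→26T]: running ratio 1288/169, sense −
mesh 4 [57T→12T]: running ratio 6118/169, sense +
mesh 5 [12T→90T]: running ratio 12236/2535, sense −
mesh 6 [15T→48T]: running ratio 3059/2028, sense +
ω_out/ω_in = 3059/2028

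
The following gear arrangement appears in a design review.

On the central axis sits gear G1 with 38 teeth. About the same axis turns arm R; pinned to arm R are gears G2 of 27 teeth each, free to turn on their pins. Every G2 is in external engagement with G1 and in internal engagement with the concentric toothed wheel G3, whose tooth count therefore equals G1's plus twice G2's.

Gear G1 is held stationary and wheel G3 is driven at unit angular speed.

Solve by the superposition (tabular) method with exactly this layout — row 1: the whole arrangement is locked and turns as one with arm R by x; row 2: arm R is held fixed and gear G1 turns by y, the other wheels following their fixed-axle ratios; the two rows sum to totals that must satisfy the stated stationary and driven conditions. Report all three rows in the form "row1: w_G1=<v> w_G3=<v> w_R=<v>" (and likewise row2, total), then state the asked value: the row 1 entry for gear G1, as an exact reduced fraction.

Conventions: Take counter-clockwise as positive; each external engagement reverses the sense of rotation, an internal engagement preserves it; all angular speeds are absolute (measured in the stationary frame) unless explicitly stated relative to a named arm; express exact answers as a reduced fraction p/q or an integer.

topology: planetary set — G1 38T / G2 27T / G3 92T, arm = carrier (Willis)
row 1 (train locked, turned with arm): all members turn x
row 2 (arm held, sun turns y): ω_ring = −(38/92)·y, ω_arm = 0
boundary: total ω_sun = x + y = 0 and total ω_ring = x − (38/92)·y = 1  ⇒  y = -46/65, x = 46/65
row 2 ring = −(38/92)·(-46/65) = 19/65
totals (row 1 + row 2): sun 46/65 + (-46/65) = 0, ring 46/65 + 19/65 = 1, arm 46/65 + 0 = 46/65
asked cell (row1, sun) = 46/65

row1: w_G1=46/65 w_G3=46/65 w_R=46/65
row2: w_G1=-46/65 w_G3=19/65 w_R=0
total: w_G1=0 w_G3=1 w_R=46/65
asked value: 46/65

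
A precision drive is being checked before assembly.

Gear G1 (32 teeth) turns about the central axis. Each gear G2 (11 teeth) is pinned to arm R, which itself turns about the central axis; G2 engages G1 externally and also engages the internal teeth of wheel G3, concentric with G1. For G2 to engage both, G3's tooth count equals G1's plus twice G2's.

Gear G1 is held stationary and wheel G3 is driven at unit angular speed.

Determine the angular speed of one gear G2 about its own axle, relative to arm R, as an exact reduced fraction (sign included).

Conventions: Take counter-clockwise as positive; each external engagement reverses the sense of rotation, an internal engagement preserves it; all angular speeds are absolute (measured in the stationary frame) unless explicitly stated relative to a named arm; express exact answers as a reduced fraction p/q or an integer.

planetary set (32T centre, 11T on arm, 54T internal) — Willis relation
ring teeth: 32 + 2·11 = 54
32(ω_sun−ω_arm) = −54(ω_ring−ω_arm),  ω_sun = 0, ω_ring = 1
32(0−ω_arm) = −54(1−ω_arm)  ⇒  86·ω_arm = 54  ⇒  ω_arm = 27/43
sun–planet mesh: 32·(0−27/43) = −11·(ω_p−ω_arm)  ⇒  ω_p−ω_arm = 864/473
exact speed ratio = 864/473

864/473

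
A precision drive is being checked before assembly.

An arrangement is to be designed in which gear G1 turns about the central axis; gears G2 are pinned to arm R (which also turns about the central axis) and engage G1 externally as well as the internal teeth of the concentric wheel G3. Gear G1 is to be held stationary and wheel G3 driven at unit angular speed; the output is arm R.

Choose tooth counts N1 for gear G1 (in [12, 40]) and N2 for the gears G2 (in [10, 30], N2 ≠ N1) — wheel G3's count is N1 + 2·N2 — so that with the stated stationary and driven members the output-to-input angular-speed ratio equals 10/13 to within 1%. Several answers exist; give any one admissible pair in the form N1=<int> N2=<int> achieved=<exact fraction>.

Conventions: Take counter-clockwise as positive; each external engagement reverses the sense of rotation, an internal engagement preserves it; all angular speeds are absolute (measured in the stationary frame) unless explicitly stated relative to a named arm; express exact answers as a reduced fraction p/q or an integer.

planetary set to be sized for 10/13 (Willis relation)
Willis with ω_sun = 0: ω_arm/ω_ring = N3/(N1+N3); set equal to 10/13  ⇒  N3/N1 = (10/13)/(1 − 10/13) = 10/3
N3 = N1 + 2·N2  ⇒  N2/N1 = (N3/N1 − 1)/2 = (10/3 − 1)/2 = 7/6
smallest multiple with N1 ≥ 12 and N2 ≥ 10: k = 2  ⇒  N1 = 2·6 = 12, N2 = 2·7 = 14 (N1 ≤ 40, N2 ≤ 30, N2 ≠ N1 ✓), N3 = 12 + 2·14 = 40
check: N3/(N1+N3) with N1 = 12, N3 = 40 gives 10/13; |achieved − target| = 0 ≤ 1/130 ✓

N1=12 N2=14 achieved=10/13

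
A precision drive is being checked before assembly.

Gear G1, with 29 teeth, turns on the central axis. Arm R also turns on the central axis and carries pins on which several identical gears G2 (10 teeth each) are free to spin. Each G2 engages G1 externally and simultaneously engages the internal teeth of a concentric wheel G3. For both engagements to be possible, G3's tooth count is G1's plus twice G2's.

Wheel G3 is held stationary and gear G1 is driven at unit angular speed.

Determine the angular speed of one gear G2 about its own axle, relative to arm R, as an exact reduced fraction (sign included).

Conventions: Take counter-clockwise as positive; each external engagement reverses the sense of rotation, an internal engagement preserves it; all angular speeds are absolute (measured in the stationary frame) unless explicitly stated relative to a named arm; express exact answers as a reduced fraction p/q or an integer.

-1421/780

class = planetary set [G3 = 29+2·10 = 49; Willis about the carrier]
ring teeth: 29 + 2·10 = 49
29(ω_sun−ω_arm) = −49(ω_ring−ω_arm),  ω_ring = 0, ω_sun = 1
29(1−ω_arm) = −49(0−ω_arm)  ⇒  78·ω_arm = 29  ⇒  ω_arm = 29/78
sun–planet mesh: 29·(1−29/78) = −10·(ω_p−ω_arm)  ⇒  ω_p−ω_arm = -1421/780
exact speed ratio = -1421/780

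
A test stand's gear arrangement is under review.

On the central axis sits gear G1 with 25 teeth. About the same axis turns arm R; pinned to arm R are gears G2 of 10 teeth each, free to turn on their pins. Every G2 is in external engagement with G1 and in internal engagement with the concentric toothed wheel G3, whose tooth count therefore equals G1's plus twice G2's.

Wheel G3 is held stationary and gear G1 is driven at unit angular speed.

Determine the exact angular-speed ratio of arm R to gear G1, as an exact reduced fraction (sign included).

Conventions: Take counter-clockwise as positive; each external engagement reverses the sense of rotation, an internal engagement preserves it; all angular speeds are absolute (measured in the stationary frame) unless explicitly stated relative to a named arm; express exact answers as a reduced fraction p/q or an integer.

recognized (axles ride arm R): planetary set, 25/10/45 teeth
ring teeth: 25 + 2·10 = 45
25(ω_sun−ω_arm) = −45(ω_ring−ω_arm),  ω_ring = 0, ω_sun = 1
25(1−ω_arm) = −45(0−ω_arm)  ⇒  70·ω_arm = 25  ⇒  ω_arm = 5/14
ω_out/ω_in = 5/14

5/14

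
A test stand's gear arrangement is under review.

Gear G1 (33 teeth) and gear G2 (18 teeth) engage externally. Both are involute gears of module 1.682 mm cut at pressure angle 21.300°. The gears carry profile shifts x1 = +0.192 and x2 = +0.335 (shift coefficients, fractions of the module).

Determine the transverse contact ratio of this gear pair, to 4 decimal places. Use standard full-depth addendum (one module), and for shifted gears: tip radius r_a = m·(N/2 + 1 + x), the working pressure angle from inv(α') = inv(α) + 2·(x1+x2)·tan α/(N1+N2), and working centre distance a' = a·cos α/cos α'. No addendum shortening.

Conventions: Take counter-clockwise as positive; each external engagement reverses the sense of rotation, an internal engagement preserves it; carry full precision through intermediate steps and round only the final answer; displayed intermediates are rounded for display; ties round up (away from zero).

topology: single-mesh involute geometry — m = 1.682, 33T/18T pair
base radii: r_b1 = 25.857227, r_b2 = 14.103942
tip radii: r_a1 = 29.757944, r_a2 = 17.383470
inv(α') = inv(21.300°) + 2·(+0.192+0.335)·tan α/(33+18) = 0.02618617  ⇒  α' = 23.95264°
a' = a·cos α / cos α' = 42.8910·cos 21.300°/cos 23.95264° = 43.726867
action lengths: √(r_a1²−r_b1²) = 14.728851, √(r_a2²−r_b2²) = 10.161882
base pitch p_b = π·m·cos α = 4.923204
CR = (14.728851 + 10.161882 − 43.726867·sin 23.95264°)/4.923204 = 1.449958
contact ratio ≈ 1.4500

1.4500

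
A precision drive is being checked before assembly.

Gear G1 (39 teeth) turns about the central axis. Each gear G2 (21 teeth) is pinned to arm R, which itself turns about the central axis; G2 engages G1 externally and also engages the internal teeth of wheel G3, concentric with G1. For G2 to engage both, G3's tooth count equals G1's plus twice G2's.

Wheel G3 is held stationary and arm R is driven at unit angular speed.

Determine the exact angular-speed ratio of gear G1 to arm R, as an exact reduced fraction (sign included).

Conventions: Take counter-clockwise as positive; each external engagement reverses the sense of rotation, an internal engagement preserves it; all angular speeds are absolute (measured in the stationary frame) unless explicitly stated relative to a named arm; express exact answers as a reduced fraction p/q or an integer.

class = planetary set [G3 = 39+2·21 = 81; Willis about the carrier]
ring teeth: 39 + 2·21 = 81
39(ω_sun−ω_arm) = −81(ω_ring−ω_arm),  ω_ring = 0, ω_arm = 1
ω_sun = 1 − (81/39)(0−1) = 40/13
ω_out/ω_in = 40/13

40/13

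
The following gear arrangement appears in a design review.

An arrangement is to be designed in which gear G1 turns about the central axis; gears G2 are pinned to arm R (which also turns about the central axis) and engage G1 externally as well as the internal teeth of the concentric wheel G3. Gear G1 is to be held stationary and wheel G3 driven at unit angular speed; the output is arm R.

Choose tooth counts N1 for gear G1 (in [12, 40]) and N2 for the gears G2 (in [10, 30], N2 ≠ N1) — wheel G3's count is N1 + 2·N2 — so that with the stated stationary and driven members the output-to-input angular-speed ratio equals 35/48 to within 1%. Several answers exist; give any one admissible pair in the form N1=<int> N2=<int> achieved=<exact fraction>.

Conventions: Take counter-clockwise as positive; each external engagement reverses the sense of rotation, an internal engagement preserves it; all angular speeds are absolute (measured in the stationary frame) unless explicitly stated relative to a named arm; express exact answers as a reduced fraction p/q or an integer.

design class (target 35/48): planetary set
Willis with ω_sun = 0: ω_arm/ω_ring = N3/(N1+N3); set equal to 35/48  ⇒  N3/N1 = (35/48)/(1 − 35/48) = 35/13
N3 = N1 + 2·N2  ⇒  N2/N1 = (N3/N1 − 1)/2 = (35/13 − 1)/2 = 11/13
smallest multiple with N1 ≥ 12 and N2 ≥ 10: k = 1  ⇒  N1 = 1·13 = 13, N2 = 1·11 = 11 (N1 ≤ 40, N2 ≤ 30, N2 ≠ N1 ✓), N3 = 13 + 2·11 = 35
check: N3/(N1+N3) with N1 = 13, N3 = 35 gives 35/48; |achieved − target| = 0 ≤ 7/960 ✓

N1=13 N2=11 achieved=35/48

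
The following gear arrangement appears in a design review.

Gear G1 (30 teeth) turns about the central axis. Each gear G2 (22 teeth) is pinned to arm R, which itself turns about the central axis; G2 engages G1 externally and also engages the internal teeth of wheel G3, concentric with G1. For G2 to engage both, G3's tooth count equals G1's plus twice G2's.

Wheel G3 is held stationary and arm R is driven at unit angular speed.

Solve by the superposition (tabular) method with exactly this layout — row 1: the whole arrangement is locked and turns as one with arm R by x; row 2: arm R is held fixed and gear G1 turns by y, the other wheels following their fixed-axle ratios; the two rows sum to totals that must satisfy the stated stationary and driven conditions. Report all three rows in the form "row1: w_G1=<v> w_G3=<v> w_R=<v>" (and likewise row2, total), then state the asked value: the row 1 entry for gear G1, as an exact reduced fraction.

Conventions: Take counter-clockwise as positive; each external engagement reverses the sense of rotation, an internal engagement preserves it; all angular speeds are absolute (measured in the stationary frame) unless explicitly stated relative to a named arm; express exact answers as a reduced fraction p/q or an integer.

row1: w_G1=1 w_G3=1 w_R=1
row2: w_G1=37/15 w_G3=-1 w_R=0
total: w_G1=52/15 w_G3=0 w_R=1
asked value: 1

planetary set (30T centre, 22T on arm, 74T internal) — Willis relation
superposition row 1 [locked train]: every member turns x
row 2: sun turns y, ring = −(30/74)·y, arm 0
boundary: total ω_ring = x − (30/74)·y = 0 and total ω_arm = x = 1  ⇒  y = 37/15, x = 1
row 2 ring = −(30/74)·37/15 = -1
totals (row 1 + row 2): sun 1 + 37/15 = 52/15, ring 1 + (-1) = 0, arm 1 + 0 = 1
asked cell (row1, sun) = 1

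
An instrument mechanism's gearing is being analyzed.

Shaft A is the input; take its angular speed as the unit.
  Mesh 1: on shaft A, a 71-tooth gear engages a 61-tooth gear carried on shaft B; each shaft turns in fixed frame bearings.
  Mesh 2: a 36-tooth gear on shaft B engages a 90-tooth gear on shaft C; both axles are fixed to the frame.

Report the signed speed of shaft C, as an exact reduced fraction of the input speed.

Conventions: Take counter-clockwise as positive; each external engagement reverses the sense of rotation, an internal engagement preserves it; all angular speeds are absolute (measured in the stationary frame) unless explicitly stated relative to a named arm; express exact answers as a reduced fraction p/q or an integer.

2-mesh fixed-axis compound train (all bearings frame-fixed)
mesh 1 [71T→61T]: |ω|/ω_in = 1×71/61 = 71/61, sense flips to −
mesh 2 [36T→90T]: |ω|/ω_in = (71/61)×36/90 = 142/305, sense flips to +
signed output speed (× input speed) = 142/305

142/305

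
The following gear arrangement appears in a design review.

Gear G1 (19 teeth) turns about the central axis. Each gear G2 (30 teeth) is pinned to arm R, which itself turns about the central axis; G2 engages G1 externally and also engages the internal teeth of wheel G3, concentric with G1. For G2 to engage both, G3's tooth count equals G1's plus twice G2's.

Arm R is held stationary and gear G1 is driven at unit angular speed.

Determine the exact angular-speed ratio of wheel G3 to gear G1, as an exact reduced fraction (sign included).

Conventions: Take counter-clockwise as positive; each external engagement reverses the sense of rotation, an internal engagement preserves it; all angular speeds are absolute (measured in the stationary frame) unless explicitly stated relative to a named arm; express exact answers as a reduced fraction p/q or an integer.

-19/79

class = planetary set [G3 = 19+2·30 = 79; Willis about the carrier]
ring teeth: 19 + 2·30 = 79
19(ω_sun−ω_arm) = −79(ω_ring−ω_arm),  ω_arm = 0, ω_sun = 1
ω_ring = 0 − (19/79)(1−0) = -19/79
ω_out/ω_in = -19/79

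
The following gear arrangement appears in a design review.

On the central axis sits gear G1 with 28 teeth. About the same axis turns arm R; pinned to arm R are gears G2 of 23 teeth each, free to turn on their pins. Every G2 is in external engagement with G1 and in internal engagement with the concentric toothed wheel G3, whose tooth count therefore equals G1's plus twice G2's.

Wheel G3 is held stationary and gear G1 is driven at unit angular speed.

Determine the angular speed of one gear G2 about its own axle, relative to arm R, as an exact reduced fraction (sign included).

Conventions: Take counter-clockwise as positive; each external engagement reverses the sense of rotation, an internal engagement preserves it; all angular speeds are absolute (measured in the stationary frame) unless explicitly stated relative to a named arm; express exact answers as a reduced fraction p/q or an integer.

-1036/1173

topology: planetary set — G1 28T / G2 23T / G3 74T, arm = carrier (Willis)
ring teeth: 28 + 2·23 = 74
28(ω_sun−ω_arm) = −74(ω_ring−ω_arm),  ω_ring = 0, ω_sun = 1
28(1−ω_arm) = −74(0−ω_arm)  ⇒  102·ω_arm = 28  ⇒  ω_arm = 14/51
sun–planet mesh: 28·(1−14/51) = −23·(ω_p−ω_arm)  ⇒  ω_p−ω_arm = -1036/1173
exact speed ratio = -1036/1173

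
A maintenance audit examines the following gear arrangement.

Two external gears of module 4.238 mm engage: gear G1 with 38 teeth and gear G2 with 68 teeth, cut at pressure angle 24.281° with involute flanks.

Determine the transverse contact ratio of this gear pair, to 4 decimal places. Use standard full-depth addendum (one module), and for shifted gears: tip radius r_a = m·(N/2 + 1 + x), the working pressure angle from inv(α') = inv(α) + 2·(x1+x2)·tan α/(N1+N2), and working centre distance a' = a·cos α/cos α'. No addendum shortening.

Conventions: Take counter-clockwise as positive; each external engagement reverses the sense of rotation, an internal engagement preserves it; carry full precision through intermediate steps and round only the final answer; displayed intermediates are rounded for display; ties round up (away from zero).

1.5611

recognized (one external pair, fixed centres): single-mesh tooth geometry, m = 4.238, N1 = 38, N2 = 68
base radii: r_b1 = 73.398999, r_b2 = 131.345577
tip radii: r_a1 = 84.760000, r_a2 = 148.330000
no profile shift: α' = α, a' = a
action lengths: √(r_a1²−r_b1²) = 42.389203, √(r_a2²−r_b2²) = 68.921175
base pitch p_b = π·m·cos α = 12.136303
CR = (42.389203 + 68.921175 − 224.614000·sin 24.28100°)/12.136303 = 1.561133
contact ratio ≈ 1.5611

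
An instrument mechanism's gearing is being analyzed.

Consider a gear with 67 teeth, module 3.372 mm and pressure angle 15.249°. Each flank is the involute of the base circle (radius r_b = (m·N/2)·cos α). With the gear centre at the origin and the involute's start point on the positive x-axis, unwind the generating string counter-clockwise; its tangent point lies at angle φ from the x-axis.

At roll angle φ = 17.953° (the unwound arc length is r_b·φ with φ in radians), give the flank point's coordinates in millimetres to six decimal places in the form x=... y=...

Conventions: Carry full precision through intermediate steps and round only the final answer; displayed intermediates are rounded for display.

x=114.204354 y=1.106670

recognized (one wheel, involute flank): single-mesh tooth geometry, m = 3.372, N = 67
pitch radius r_p = m·N/2 = 3.372·67/2 = 112.962000
base radius r_b = r_p·cos α = 112.962000·cos 15.249° = 108.984824
roll angle φ = 17.953° = 0.31333896 rad
x = r_b·(cos φ + φ·sin φ) = 114.204354
y = r_b·(sin φ − φ·cos φ) = 1.106670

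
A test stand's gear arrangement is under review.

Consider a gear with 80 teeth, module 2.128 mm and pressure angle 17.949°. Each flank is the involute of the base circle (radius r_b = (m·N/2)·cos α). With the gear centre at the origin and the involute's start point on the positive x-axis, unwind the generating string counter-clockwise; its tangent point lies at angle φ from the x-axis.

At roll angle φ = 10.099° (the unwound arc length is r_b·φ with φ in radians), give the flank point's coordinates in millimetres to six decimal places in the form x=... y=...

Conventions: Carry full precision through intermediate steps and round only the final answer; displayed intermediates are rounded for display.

x=82.225455 y=0.147353

single-mesh involute tooth geometry (80T wheel at module 2.128)
pitch radius r_p = m·N/2 = 2.128·80/2 = 85.120000
base radius r_b = r_p·cos α = 85.120000·cos 17.949° = 80.977312
roll angle φ = 10.099° = 0.17626080 rad
x = r_b·(cos φ + φ·sin φ) = 82.225455
y = r_b·(sin φ − φ·cos φ) = 0.147353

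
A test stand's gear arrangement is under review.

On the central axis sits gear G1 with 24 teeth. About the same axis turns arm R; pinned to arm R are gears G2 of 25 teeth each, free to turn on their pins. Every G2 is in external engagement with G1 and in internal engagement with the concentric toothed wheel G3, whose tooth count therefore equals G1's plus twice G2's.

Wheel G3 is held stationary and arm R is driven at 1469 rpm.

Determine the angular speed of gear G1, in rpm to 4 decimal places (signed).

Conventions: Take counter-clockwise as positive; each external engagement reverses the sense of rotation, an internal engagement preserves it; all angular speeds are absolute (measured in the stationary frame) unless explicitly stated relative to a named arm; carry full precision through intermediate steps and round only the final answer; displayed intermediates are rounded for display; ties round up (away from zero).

class = planetary set [G3 = 24+2·25 = 74; Willis about the carrier]
normalise by the input: solve with ω_arm = 1, then scale by 1469 rpm
ring teeth: 24 + 2·25 = 74
24(ω_sun−ω_arm) = −74(ω_ring−ω_arm),  ω_ring = 0, ω_arm = 1
ω_sun = 1 − (74/24)(0−1) = 49/12
scale: ω_sun = 49/12 × 1469 rpm = +5998.4167 rpm

+5998.4167 rpm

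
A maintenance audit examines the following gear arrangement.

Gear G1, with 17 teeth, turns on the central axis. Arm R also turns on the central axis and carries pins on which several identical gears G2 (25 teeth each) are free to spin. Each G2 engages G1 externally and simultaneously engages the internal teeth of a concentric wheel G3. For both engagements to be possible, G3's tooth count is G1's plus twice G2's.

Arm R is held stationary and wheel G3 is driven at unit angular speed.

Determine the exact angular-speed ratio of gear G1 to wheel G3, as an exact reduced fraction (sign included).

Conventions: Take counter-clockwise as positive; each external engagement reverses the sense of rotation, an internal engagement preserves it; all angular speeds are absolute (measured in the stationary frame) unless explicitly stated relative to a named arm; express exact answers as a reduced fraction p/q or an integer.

topology: planetary set — G1 17T / G2 25T / G3 67T, arm = carrier (Willis)
ring teeth: 17 + 2·25 = 67
17(ω_sun−ω_arm) = −67(ω_ring−ω_arm),  ω_arm = 0, ω_ring = 1
ω_sun = 0 − (67/17)(1−0) = -67/17
ω_out/ω_in = -67/17

-67/17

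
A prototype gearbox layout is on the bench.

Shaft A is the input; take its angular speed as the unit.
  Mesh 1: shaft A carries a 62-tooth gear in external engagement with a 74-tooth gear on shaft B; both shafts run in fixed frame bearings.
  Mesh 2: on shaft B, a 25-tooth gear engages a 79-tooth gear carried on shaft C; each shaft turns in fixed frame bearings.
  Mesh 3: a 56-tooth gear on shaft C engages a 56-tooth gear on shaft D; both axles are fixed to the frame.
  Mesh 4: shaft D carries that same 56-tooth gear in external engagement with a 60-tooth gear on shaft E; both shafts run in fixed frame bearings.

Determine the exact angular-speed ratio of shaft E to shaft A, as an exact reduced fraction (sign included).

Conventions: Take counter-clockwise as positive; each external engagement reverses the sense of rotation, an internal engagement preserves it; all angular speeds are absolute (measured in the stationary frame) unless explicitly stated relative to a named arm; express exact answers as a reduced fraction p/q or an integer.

2170/8769

class = fixed-axis compound train [4 meshes; 4 ratios multiply, 4 sense flips]
mesh 1 [62T→74T]: running ratio 31/37, sense −
mesh 2 [25T→79T]: running ratio 775/2923, sense +
mesh 3 [56T→56T]: running ratio 775/2923, sense −
mesh 4 [56T→60T]: running ratio 2170/8769, sense +
ω_out/ω_in = 2170/8769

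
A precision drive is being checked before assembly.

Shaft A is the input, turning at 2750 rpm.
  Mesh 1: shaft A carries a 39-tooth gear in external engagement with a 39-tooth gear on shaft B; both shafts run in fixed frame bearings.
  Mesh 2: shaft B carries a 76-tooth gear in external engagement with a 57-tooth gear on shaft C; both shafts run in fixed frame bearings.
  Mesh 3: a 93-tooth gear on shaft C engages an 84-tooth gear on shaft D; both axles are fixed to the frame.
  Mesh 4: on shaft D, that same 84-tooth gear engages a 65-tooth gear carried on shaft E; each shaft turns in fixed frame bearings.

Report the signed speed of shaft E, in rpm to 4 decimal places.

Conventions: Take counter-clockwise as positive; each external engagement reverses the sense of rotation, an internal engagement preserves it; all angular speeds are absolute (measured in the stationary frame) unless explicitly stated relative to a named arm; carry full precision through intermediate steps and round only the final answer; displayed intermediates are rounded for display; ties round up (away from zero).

+5246.1538 rpm

topology: fixed-axis compound train — 4 meshes, A→E
mesh 1 [39T→39T]: ω = 2750.0000×39/39 = 2750.0000 rpm, sense flips to −
mesh 2 [76T→57T]: ω = 2750.0000×76/57 = 3666.6667 rpm, sense flips to +
mesh 3 [93T→84T]: ω = 3666.6667×93/84 = 4059.5238 rpm, sense flips to −
mesh 4 [84T→65T]: ω = 4059.5238×84/65 = 5246.1538 rpm, sense flips to +
signed output speed = +5246.1538 rpm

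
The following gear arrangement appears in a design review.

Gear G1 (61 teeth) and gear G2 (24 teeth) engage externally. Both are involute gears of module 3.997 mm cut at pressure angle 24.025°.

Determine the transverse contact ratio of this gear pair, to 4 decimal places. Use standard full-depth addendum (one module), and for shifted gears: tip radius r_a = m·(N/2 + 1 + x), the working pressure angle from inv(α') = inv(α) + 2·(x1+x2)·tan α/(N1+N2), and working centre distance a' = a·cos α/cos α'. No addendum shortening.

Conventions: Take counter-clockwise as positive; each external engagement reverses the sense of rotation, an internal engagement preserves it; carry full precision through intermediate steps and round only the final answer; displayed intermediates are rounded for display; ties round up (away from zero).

1.5303

single-mesh involute tooth geometry (61T engaging 24T at module 3.997)
base radii: r_b1 = 111.347310, r_b2 = 43.808778
tip radii: r_a1 = 125.905500, r_a2 = 51.961000
no profile shift: α' = α, a' = a
action lengths: √(r_a1²−r_b1²) = 58.770498, √(r_a2²−r_b2²) = 27.941662
base pitch p_b = π·m·cos α = 11.469111
CR = (58.770498 + 27.941662 − 169.872500·sin 24.02500°)/11.469111 = 1.530292
contact ratio ≈ 1.5303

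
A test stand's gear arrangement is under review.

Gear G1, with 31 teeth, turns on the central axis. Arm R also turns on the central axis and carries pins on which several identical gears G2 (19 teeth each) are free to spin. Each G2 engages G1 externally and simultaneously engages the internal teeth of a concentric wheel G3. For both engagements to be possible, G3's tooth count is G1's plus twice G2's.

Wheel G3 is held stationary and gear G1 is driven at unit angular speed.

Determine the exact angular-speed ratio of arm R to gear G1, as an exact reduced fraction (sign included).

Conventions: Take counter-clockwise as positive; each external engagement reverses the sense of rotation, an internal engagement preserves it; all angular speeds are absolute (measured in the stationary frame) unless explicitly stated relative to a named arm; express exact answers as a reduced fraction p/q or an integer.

planetary set (31T centre, 19T on arm, 69T internal) — Willis relation
ring teeth: 31 + 2·19 = 69
31(ω_sun−ω_arm) = −69(ω_ring−ω_arm),  ω_ring = 0, ω_sun = 1
31(1−ω_arm) = −69(0−ω_arm)  ⇒  100·ω_arm = 31  ⇒  ω_arm = 31/100
ω_out/ω_in = 31/100

31/100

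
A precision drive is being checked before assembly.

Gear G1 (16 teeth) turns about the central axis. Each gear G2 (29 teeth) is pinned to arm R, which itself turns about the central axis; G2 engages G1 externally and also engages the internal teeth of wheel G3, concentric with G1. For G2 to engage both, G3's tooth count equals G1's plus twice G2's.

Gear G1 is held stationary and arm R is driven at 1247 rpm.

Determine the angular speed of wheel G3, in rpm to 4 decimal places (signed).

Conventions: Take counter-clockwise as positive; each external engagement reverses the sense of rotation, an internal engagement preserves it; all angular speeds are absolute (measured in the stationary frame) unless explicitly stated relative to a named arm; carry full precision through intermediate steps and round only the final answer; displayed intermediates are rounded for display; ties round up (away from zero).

+1516.6216 rpm

class = planetary set [G3 = 16+2·29 = 74; Willis about the carrier]
normalise by the input: solve with ω_arm = 1, then scale by 1247 rpm
ring teeth: 16 + 2·29 = 74
16(ω_sun−ω_arm) = −74(ω_ring−ω_arm),  ω_sun = 0, ω_arm = 1
ω_ring = 1 − (16/74)(0−1) = 45/37
scale: ω_ring = 45/37 × 1247 rpm = +1516.6216 rpm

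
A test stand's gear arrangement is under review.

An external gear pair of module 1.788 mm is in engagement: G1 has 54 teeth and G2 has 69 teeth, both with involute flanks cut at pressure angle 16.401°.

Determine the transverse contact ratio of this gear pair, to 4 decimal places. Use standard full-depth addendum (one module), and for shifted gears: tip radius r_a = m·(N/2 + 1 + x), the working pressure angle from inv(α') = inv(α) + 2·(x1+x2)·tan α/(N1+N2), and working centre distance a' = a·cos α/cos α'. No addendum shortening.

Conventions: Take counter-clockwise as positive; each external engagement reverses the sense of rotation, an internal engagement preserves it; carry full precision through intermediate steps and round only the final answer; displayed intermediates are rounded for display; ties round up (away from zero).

2.0280

single-mesh involute tooth geometry (54T engaging 69T at module 1.788)
base radii: r_b1 = 46.311604, r_b2 = 59.175938
tip radii: r_a1 = 50.064000, r_a2 = 63.474000
no profile shift: α' = α, a' = a
action lengths: √(r_a1²−r_b1²) = 19.016821, √(r_a2²−r_b2²) = 22.959901
base pitch p_b = π·m·cos α = 5.388600
CR = (19.016821 + 22.959901 − 109.962000·sin 16.40100°)/5.388600 = 2.027994
contact ratio ≈ 2.0280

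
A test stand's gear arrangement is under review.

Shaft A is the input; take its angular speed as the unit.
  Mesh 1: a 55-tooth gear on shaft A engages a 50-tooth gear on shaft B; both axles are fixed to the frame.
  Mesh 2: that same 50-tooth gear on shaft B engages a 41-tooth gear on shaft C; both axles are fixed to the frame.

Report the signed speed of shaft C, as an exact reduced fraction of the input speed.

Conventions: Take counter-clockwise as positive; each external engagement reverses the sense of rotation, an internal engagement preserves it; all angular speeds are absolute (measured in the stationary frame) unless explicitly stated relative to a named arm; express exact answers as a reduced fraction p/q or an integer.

55/41

2-mesh fixed-axis compound train (all bearings frame-fixed)
mesh 1 [55T→50T]: |ω|/ω_in = 1×55/50 = 11/10, sense flips to −
mesh 2 [50T→41T]: |ω|/ω_in = (11/10)×50/41 = 55/41, sense flips to +
signed output speed (× input speed) = 55/41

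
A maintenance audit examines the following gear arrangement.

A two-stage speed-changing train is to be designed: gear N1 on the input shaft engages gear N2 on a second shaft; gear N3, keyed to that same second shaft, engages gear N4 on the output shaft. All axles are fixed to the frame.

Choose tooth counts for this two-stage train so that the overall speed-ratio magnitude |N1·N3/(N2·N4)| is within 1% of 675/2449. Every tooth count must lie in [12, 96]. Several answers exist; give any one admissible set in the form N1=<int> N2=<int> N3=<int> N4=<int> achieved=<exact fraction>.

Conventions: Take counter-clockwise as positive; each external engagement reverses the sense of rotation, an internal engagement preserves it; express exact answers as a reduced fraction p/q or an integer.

topology: fixed-axis compound train — 2 stages, target 675/2449
target = 675/2449 in lowest terms: an exact hit needs N1·N3 = k·675 and N2·N4 = k·2449 for one integer k, every count in [12, 96]; additionally prefer no 1:1 stage (N1 ≠ N2, N3 ≠ N4)
k = 1: N1·N3 = 675 = 15·45, N2·N4 = 2449 = 31·79
achieved = 15·45/(31·79) = 675/2449; |achieved − target| = 0 ≤ 27/9796 ✓

N1=15 N2=31 N3=45 N4=79 achieved=675/2449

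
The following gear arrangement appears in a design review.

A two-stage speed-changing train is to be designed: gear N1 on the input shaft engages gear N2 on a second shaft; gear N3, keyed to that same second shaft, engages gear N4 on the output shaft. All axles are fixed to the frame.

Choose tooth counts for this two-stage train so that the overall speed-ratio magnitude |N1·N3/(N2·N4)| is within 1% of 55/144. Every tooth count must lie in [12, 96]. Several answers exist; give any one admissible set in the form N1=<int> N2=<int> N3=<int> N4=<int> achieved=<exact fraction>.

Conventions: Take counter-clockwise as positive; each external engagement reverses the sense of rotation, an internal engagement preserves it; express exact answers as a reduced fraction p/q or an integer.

class = fixed-axis compound train [2-stage, 55/144 wanted]
target = 55/144 in lowest terms: an exact hit needs N1·N3 = k·55 and N2·N4 = k·144 for one integer k, every count in [12, 96]; additionally prefer no 1:1 stage (N1 ≠ N2, N3 ≠ N4)
k = 1…5: no 1:1-free in-range split of k·55 and k·144 into factor pairs; take k = 6
k = 6: N1·N3 = 330 = 15·22, N2·N4 = 864 = 12·72
achieved = 15·22/(12·72) = 55/144; |achieved − target| = 0 ≤ 11/2880 ✓

N1=15 N2=12 N3=22 N4=72 achieved=55/144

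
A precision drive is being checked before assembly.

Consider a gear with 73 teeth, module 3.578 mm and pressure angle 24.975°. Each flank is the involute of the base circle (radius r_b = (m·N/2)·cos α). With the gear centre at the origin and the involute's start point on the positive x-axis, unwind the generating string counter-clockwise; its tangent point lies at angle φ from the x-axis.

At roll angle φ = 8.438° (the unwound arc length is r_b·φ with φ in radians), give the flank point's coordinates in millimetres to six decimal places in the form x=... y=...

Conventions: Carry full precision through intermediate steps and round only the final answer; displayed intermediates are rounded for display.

recognized (one wheel, involute flank): single-mesh tooth geometry, m = 3.578, N = 73
pitch radius r_p = m·N/2 = 3.578·73/2 = 130.597000
base radius r_b = r_p·cos α = 130.597000·cos 24.975° = 118.385149
roll angle φ = 8.438° = 0.14727088 rad
x = r_b·(cos φ + φ·sin φ) = 119.662007
y = r_b·(sin φ − φ·cos φ) = 0.125772

x=119.662007 y=0.125772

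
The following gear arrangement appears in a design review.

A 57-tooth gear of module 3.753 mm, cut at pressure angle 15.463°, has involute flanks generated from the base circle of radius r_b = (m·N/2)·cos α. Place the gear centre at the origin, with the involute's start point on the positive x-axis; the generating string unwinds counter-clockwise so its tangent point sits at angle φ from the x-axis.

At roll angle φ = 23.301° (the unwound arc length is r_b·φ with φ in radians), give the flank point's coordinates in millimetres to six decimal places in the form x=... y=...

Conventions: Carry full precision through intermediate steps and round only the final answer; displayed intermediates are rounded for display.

topology: single-mesh involute geometry — m = 3.753, N = 57
pitch radius r_p = m·N/2 = 3.753·57/2 = 106.960500
base radius r_b = r_p·cos α = 106.960500·cos 15.463° = 103.088832
roll angle φ = 23.301° = 0.40667917 rad
x = r_b·(cos φ + φ·sin φ) = 111.264407
y = r_b·(sin φ − φ·cos φ) = 2.273246

x=111.264407 y=2.273246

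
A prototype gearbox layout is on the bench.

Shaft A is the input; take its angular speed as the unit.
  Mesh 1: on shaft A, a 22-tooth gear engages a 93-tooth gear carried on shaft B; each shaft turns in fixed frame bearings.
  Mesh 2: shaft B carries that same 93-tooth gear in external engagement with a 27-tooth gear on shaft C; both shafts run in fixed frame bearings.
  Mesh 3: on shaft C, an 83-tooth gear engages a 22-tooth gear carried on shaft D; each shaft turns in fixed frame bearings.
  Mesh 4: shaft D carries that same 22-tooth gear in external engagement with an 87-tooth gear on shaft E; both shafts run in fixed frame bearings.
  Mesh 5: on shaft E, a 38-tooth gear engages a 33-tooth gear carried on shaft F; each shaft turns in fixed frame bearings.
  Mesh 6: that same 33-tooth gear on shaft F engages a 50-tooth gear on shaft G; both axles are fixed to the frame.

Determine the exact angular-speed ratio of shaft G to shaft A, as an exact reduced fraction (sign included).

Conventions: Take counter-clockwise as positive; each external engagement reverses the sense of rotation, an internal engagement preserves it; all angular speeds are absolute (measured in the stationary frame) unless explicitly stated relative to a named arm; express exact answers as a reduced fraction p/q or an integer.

34694/58725

class = fixed-axis compound train [6 meshes; 6 ratios multiply, 6 sense flips]
mesh 1 [22T→93T]: running ratio 22/93, sense −
mesh 2 [93T→27T]: running ratio 22/27, sense +
mesh 3 [83T→22T]: running ratio 83/27, sense −
mesh 4 [22T→87T]: running ratio 1826/2349, sense +
mesh 5 [38T→33T]: running ratio 6308/7047, sense −
mesh 6 [33T→50T]: running ratio 34694/58725, sense +
ω_out/ω_in = 34694/58725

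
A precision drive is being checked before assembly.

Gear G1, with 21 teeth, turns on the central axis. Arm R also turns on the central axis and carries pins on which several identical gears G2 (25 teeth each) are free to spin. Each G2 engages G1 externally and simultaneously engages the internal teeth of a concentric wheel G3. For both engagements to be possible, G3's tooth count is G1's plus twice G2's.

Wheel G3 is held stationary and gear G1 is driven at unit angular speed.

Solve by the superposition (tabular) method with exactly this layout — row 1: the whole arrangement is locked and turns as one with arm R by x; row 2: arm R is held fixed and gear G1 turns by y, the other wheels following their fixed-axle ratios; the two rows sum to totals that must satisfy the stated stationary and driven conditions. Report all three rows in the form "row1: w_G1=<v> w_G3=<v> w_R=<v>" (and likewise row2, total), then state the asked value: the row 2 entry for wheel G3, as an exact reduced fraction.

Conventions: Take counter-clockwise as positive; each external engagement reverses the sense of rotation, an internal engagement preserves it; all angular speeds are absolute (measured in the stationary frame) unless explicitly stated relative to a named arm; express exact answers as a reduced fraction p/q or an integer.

class = planetary set [G3 = 21+2·25 = 71; Willis about the carrier]
superposition row 1 [locked train]: every member turns x
row 2 — arm fixed, fixed-axis ratios: sun y, ring −(21/71)·y, arm 0
boundary: total ω_ring = x − (21/71)·y = 0 and total ω_sun = x + y = 1  ⇒  y = 71/92, x = 21/92
row 2 ring = −(21/71)·71/92 = -21/92
totals (row 1 + row 2): sun 21/92 + 71/92 = 1, ring 21/92 + (-21/92) = 0, arm 21/92 + 0 = 21/92
asked cell (row2, ring) = -21/92

row1: w_G1=21/92 w_G3=21/92 w_R=21/92
row2: w_G1=71/92 w_G3=-21/92 w_R=0
total: w_G1=1 w_G3=0 w_R=21/92
asked value: -21/92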